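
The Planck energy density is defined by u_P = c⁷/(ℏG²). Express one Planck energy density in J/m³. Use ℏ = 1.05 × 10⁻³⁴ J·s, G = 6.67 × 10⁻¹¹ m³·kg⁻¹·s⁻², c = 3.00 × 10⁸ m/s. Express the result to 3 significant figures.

u_P = c⁷/(ℏG²)
  = 2.19 × 10⁵⁹ / 4.67 × 10⁻⁵⁵
  = 4.68 × 10¹¹³ J/m³

4.68 × 10¹¹³ J/m³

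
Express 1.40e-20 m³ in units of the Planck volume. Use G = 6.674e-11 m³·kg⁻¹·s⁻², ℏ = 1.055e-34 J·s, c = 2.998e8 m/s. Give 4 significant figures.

Planck volume: V_P = (ℏG/c³)^(3/2) = 4.224e-105 m³.
1.40e-20 / 4.224e-105 = 3.314e84

3.314e84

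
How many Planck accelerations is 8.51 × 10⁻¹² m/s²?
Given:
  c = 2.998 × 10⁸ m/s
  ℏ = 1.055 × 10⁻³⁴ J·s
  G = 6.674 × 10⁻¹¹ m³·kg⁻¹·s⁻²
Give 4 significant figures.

Planck acceleration: a_P = √(c⁷/(ℏG)) = 5.560 × 10⁵¹ m/s².
8.51 × 10⁻¹² / 5.560 × 10⁵¹ = 1.531 × 10⁻⁶³

1.531 × 10⁻⁶³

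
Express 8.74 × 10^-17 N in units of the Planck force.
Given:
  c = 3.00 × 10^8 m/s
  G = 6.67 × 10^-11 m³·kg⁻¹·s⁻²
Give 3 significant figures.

Planck force: F_P = c⁴/G = 1.21 × 10^44 N.
8.74 × 10^-17 / 1.21 × 10^44 = 7.20 × 10^-61

7.20 × 10^-61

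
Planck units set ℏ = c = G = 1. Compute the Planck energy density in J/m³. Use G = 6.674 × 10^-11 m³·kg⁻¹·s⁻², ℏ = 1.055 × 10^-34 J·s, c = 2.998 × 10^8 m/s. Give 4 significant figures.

The unique combination of the constants set to 1 with dimensions of energy density is u_P = c⁷/(ℏG²).
  = 2.177 × 10^59 / 4.699 × 10^-55
  = 4.632 × 10^113 J/m³

4.632 × 10^113 J/m³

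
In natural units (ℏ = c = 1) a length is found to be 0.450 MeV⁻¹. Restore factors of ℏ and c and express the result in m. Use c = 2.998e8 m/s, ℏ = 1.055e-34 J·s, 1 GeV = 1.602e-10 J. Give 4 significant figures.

8.885e-14 m

A length is [E]⁻¹ in ℏ=c=1; restore one factor of ℏc.
1 GeV⁻¹ → ℏc × (1 GeV in J)⁻¹ = 1.974e-16 m.
Convert the energy scale: 0.450 MeV⁻¹ = 450 GeV⁻¹.
Result: 450 × 1.974e-16 = 8.885e-14 m.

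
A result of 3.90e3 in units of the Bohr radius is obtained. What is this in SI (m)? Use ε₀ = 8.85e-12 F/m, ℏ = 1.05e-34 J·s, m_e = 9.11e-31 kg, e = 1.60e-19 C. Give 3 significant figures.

2.05e-7 m

One Bohr radius: a₀ = 4πε₀ℏ²/(m_e e²) = 5.26e-11 m.
3.90e3 × 5.26e-11 m = 2.05e-7 m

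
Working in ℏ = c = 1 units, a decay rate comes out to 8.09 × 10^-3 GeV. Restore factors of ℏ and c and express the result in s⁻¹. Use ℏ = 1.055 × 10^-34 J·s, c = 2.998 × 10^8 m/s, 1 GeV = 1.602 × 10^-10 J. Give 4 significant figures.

1.228 × 10^22 s⁻¹

A rate is [E]/ℏ; divide by ℏ.
1 GeV → 1/ℏ × (1 GeV in J) = 1.518 × 10^24 s⁻¹.
Result: 8.09 × 10^-3 × 1.518 × 10^24 = 1.228 × 10^22 s⁻¹.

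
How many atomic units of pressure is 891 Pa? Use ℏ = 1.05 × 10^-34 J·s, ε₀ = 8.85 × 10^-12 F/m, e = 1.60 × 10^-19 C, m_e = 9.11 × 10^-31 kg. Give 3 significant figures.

2.96 × 10^-11

atomic unit of pressure: P_au = E_h/a₀³ = m_e⁴e¹⁰/((4πε₀)⁵ℏ⁸) = 3.01 × 10^13 Pa.
891 / 3.01 × 10^13 = 2.96 × 10^-11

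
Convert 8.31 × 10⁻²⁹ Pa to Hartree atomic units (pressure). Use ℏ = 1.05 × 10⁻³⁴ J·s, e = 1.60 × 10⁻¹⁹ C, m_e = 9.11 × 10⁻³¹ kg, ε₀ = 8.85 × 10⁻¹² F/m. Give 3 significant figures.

2.76 × 10⁻⁴²

atomic unit of pressure: P_au = E_h/a₀³ = m_e⁴e¹⁰/((4πε₀)⁵ℏ⁸) = 3.01 × 10¹³ Pa.
8.31 × 10⁻²⁹ / 3.01 × 10¹³ = 2.76 × 10⁻⁴²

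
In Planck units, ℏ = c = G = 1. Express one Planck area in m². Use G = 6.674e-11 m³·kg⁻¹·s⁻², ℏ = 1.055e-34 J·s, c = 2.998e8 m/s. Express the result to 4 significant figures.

2.613e-70 m²

Dimensional analysis gives A_P = ℏG/c³.
  = 7.041e-45 / 2.695e25
  = 2.613e-70 m²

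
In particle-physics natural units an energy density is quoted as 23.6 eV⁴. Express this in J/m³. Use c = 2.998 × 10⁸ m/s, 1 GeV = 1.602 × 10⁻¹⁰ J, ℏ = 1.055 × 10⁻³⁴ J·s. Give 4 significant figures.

[E]/[L]³ = [E]⁴/(ℏc)³; restore (ℏc)⁻³.
1 GeV⁴ → 1/(ℏc)³ × (1 GeV in J)⁴ = 2.082 × 10³⁷ J/m³.
Convert the energy scale: 23.6 eV⁴ = 2.36 × 10⁻³⁵ GeV⁴.
Result: 2.36 × 10⁻³⁵ × 2.082 × 10³⁷ = 491.3 J/m³.

491.3 J/m³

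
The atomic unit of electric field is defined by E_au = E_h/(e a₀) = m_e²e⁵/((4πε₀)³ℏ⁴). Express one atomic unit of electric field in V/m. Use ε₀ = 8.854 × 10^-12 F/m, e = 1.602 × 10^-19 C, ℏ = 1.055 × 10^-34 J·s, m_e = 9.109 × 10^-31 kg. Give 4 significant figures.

E_au = E_h/(e a₀) = m_e²e⁵/((4πε₀)³ℏ⁴)
E_h = 4.354 × 10^-18 J
a₀ = 5.297 × 10^-11 m
E_h/(e·a₀) = 5.131 × 10^11 V/m

5.131 × 10^11 V/m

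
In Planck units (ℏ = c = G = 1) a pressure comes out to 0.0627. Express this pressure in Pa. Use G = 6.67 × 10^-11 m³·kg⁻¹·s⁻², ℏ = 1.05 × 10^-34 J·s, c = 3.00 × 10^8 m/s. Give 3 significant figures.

One Planck pressure: p_P = c⁷/(ℏG²) = 4.68 × 10^113 Pa.
0.0627 × 4.68 × 10^113 Pa = 2.94 × 10^112 Pa

2.94 × 10^112 Pa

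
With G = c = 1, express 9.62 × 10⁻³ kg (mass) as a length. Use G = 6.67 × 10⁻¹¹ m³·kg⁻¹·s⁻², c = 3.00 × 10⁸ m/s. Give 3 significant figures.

7.13 × 10⁻³⁰ m

In G = c = 1 units mass has dimensions of length; the conversion factor is G/c².
9.62 × 10⁻³ kg × (G/c²) = 7.13 × 10⁻³⁰ m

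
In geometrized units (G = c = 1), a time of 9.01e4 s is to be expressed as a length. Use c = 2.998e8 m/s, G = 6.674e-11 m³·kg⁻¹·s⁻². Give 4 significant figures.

2.701e13 m

Time → length via c.
9.01e4 s × (c) = 2.701e13 m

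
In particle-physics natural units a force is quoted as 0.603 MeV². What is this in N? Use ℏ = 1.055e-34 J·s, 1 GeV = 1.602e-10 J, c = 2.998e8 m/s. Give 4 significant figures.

Force is [E]/[L] = [E]²/(ℏc); restore (ℏc)⁻¹.
1 GeV² → 1/(ℏc) × (1 GeV in J)² = 8.114e5 N.
Convert the energy scale: 0.603 MeV² = 6.03e-7 GeV².
Result: 6.03e-7 × 8.114e5 = 0.4893 N.

0.4893 N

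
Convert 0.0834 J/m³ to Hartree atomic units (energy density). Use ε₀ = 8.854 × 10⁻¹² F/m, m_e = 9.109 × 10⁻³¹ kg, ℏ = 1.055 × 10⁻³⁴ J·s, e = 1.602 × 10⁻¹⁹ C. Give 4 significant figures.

atomic unit of energy density: u_au = E_h/a₀³ = m_e⁴e¹⁰/((4πε₀)⁵ℏ⁸) = 2.929 × 10¹³ J/m³.
0.0834 / 2.929 × 10¹³ = 2.847 × 10⁻¹⁵

2.847 × 10⁻¹⁵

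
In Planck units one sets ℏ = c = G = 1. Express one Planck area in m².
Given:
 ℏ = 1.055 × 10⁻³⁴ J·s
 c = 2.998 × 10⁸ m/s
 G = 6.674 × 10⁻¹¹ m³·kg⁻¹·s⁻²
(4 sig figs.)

A_P = ℏG/c³
  = 7.041 × 10⁻⁴⁵ / 2.695 × 10²⁵
  = 2.613 × 10⁻⁷⁰ m²

2.613 × 10⁻⁷⁰ m²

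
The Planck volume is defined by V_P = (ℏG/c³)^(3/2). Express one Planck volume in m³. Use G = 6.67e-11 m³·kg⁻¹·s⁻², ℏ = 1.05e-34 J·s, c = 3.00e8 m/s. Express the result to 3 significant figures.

4.18e-105 m³

V_P = (ℏG/c³)^(3/2)
  = √(1.75e-209)
  = 4.18e-105 m³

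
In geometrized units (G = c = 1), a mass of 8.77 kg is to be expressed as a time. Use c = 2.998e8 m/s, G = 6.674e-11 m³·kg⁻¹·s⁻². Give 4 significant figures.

Mass → time via G/c³.
8.77 kg × (G/c³) = 2.172e-35 s

2.172e-35 s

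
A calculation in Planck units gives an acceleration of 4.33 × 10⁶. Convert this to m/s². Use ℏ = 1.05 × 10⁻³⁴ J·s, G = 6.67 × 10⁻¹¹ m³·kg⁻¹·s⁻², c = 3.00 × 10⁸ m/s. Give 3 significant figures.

2.42 × 10⁵⁸ m/s²

One Planck acceleration: a_P = √(c⁷/(ℏG)) = 5.59 × 10⁵¹ m/s².
4.33 × 10⁶ × 5.59 × 10⁵¹ m/s² = 2.42 × 10⁵⁸ m/s²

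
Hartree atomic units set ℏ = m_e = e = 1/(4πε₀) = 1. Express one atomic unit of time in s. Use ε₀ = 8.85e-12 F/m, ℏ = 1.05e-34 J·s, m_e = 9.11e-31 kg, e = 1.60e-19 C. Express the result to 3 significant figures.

2.40e-17 s

The unique combination of the constants set to 1 with dimensions of time is τ_au = (4πε₀)²ℏ³/(m_e e⁴).
E_h = 4.38e-18 J
ℏ/E_h = 2.40e-17 s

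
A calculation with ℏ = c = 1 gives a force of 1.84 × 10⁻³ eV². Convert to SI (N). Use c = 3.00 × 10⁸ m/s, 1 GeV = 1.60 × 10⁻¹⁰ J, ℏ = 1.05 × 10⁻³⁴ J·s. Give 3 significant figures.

1.50 × 10⁻¹⁵ N

Force is [E]/[L] = [E]²/(ℏc); restore (ℏc)⁻¹.
1 GeV² → 1/(ℏc) × (1 GeV in J)² = 8.13 × 10⁵ N.
Convert the energy scale: 1.84 × 10⁻³ eV² = 1.84 × 10⁻²¹ GeV².
Result: 1.84 × 10⁻²¹ × 8.13 × 10⁵ = 1.50 × 10⁻¹⁵ N.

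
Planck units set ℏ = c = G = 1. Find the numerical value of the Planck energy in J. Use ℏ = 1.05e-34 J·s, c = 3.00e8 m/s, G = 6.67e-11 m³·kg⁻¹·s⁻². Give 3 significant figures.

1.96e9 J

The unique combination of the constants set to 1 with dimensions of energy is E_P = √(ℏc⁵/G).
  = √(3.83e18)
  = 1.96e9 J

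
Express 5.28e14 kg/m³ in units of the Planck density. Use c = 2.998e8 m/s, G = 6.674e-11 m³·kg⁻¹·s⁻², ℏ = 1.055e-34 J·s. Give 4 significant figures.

1.024e-82

Planck density: ρ_P = c⁵/(ℏG²) = 5.154e96 kg/m³.
5.28e14 / 5.154e96 = 1.024e-82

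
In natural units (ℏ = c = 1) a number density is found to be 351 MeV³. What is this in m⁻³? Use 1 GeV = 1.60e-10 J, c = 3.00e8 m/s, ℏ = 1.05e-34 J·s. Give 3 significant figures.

Number density is [L]⁻³ = [E]³/(ℏc)³.
1 GeV³ → 1/(ℏc)³ × (1 GeV in J)³ = 1.31e47 m⁻³.
Convert the energy scale: 351 MeV³ = 3.51e-7 GeV³.
Result: 3.51e-7 × 1.31e47 = 4.60e40 m⁻³.

4.60e40 m⁻³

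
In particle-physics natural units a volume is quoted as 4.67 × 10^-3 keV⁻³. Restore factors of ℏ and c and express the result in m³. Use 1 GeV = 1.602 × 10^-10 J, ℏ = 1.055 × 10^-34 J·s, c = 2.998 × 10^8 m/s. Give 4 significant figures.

3.594 × 10^-32 m³

Volume is [L]³ = [E]⁻³·(ℏc)³.
1 GeV⁻³ → (ℏc)³ × (1 GeV in J)⁻³ = 7.696 × 10^-48 m³.
Convert the energy scale: 4.67 × 10^-3 keV⁻³ = 4.67 × 10^15 GeV⁻³.
Result: 4.67 × 10^15 × 7.696 × 10^-48 = 3.594 × 10^-32 m³.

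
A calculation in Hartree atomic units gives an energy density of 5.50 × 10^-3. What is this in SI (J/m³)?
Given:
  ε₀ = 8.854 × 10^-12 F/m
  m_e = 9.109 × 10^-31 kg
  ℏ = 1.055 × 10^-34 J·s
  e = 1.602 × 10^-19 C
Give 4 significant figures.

1.611 × 10^11 J/m³

One atomic unit of energy density: u_au = E_h/a₀³ = m_e⁴e¹⁰/((4πε₀)⁵ℏ⁸) = 2.929 × 10^13 J/m³.
5.50 × 10^-3 × 2.929 × 10^13 J/m³ = 1.611 × 10^11 J/m³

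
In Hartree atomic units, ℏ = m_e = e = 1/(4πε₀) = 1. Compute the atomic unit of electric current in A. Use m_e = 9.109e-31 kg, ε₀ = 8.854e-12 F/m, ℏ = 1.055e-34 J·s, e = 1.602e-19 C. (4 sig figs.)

6.612e-3 A

The unique combination of the constants set to 1 with dimensions of current is I_au = e E_h/ℏ = m_e e⁵/((4πε₀)²ℏ³).
E_h = 4.354e-18 J
e·E_h/ℏ = 6.612e-3 A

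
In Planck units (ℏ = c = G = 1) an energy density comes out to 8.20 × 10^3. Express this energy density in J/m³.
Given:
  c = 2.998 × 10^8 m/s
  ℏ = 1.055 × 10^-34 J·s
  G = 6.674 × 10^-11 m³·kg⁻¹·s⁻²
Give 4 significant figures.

One Planck energy density: u_P = c⁷/(ℏG²) = 4.632 × 10^113 J/m³.
8.20 × 10^3 × 4.632 × 10^113 J/m³ = 3.798 × 10^117 J/m³

3.798 × 10^117 J/m³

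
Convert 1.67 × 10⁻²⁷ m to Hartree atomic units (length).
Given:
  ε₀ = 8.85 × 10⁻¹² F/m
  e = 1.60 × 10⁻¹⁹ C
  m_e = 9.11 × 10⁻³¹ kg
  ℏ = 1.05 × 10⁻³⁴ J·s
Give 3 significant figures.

Bohr radius: a₀ = 4πε₀ℏ²/(m_e e²) = 5.26 × 10⁻¹¹ m.
1.67 × 10⁻²⁷ / 5.26 × 10⁻¹¹ = 3.18 × 10⁻¹⁷

3.18 × 10⁻¹⁷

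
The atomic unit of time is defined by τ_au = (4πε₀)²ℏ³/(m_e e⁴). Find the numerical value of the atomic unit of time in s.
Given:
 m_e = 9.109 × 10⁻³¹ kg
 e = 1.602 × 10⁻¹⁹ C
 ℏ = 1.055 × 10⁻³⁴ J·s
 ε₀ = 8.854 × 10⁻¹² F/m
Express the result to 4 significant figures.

τ_au = (4πε₀)²ℏ³/(m_e e⁴)
E_h = 4.354 × 10⁻¹⁸ J
ℏ/E_h = 2.423 × 10⁻¹⁷ s

2.423 × 10⁻¹⁷ s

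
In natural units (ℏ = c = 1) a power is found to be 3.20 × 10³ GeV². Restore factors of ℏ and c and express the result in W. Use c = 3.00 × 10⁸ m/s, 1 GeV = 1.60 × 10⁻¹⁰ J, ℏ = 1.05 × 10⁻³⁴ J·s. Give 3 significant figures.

7.80 × 10¹⁷ W

Power is [E]/[T] = [E]²/ℏ.
1 GeV² → 1/ℏ × (1 GeV in J)² = 2.44 × 10¹⁴ W.
Result: 3.20 × 10³ × 2.44 × 10¹⁴ = 7.80 × 10¹⁷ W.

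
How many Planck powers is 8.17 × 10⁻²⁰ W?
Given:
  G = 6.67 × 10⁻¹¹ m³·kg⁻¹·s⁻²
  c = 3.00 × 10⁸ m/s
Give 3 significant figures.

2.24 × 10⁻⁷²

Planck power: P_P = c⁵/G = 3.64 × 10⁵² W.
8.17 × 10⁻²⁰ / 3.64 × 10⁵² = 2.24 × 10⁻⁷²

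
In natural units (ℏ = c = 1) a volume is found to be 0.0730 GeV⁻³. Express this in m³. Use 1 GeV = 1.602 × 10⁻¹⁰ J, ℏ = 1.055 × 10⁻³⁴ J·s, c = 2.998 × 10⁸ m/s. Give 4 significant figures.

5.618 × 10⁻⁴⁹ m³

Volume is [L]³ = [E]⁻³·(ℏc)³.
1 GeV⁻³ → (ℏc)³ × (1 GeV in J)⁻³ = 7.696 × 10⁻⁴⁸ m³.
Result: 0.0730 × 7.696 × 10⁻⁴⁸ = 5.618 × 10⁻⁴⁹ m³.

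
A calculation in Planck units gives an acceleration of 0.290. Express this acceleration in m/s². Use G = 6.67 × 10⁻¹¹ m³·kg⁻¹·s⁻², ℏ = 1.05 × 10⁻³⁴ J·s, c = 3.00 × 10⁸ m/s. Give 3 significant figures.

One Planck acceleration: a_P = √(c⁷/(ℏG)) = 5.59 × 10⁵¹ m/s².
0.290 × 5.59 × 10⁵¹ m/s² = 1.62 × 10⁵¹ m/s²

1.62 × 10⁵¹ m/s²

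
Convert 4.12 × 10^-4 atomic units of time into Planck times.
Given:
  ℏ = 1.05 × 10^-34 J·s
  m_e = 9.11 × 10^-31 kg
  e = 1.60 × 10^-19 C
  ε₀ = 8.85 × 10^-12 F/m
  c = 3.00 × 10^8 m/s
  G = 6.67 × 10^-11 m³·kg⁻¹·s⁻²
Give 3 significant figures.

atomic unit of time: τ_au = (4πε₀)²ℏ³/(m_e e⁴) = 2.40 × 10^-17 s
Planck time: t_P = √(ℏG/c⁵) = 5.37 × 10^-44 s
4.12 × 10^-4 × 2.40 × 10^-17 / 5.37 × 10^-44 = 1.84 × 10^23

1.84 × 10^23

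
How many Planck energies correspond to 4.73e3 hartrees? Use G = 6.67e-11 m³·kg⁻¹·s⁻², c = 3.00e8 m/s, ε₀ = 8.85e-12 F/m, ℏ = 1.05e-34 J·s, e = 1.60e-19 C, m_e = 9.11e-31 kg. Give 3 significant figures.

1.06e-23

hartree: E_h = m_e e⁴/(4πε₀ℏ)² = 4.38e-18 J
Planck energy: E_P = √(ℏc⁵/G) = 1.96e9 J
4.73e3 × 4.38e-18 / 1.96e9 = 1.06e-23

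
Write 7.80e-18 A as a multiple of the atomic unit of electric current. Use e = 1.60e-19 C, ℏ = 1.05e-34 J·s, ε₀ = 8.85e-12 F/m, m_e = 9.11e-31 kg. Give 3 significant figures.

1.17e-15

atomic unit of electric current: I_au = e E_h/ℏ = m_e e⁵/((4πε₀)²ℏ³) = 6.67e-3 A.
7.80e-18 / 6.67e-3 = 1.17e-15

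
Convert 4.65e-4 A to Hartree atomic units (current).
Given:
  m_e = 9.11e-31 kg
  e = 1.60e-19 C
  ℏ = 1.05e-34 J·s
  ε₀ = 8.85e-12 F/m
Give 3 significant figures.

0.0697

atomic unit of electric current: I_au = e E_h/ℏ = m_e e⁵/((4πε₀)²ℏ³) = 6.67e-3 A.
4.65e-4 / 6.67e-3 = 0.0697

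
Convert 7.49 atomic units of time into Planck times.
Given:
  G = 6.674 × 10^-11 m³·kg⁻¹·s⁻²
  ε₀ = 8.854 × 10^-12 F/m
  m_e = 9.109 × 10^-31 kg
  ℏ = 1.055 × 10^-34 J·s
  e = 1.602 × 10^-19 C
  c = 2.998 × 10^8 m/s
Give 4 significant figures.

3.366 × 10^27

atomic unit of time: τ_au = (4πε₀)²ℏ³/(m_e e⁴) = 2.423 × 10^-17 s
Planck time: t_P = √(ℏG/c⁵) = 5.392 × 10^-44 s
7.49 × 2.423 × 10^-17 / 5.392 × 10^-44 = 3.366 × 10^27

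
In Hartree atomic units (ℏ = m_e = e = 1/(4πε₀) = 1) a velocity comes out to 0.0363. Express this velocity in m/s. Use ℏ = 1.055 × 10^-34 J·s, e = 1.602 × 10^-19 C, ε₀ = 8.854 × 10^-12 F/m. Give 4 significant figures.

7.937 × 10^4 m/s

One atomic unit of velocity: v_au = e²/(4πε₀ℏ) = 2.186 × 10^6 m/s.
0.0363 × 2.186 × 10^6 m/s = 7.937 × 10^4 m/s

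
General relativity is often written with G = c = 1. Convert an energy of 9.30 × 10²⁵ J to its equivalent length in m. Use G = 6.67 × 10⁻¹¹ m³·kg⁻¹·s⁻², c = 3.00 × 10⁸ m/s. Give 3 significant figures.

Energy → length via G/c⁴.
9.30 × 10²⁵ J × (G/c⁴) = 7.66 × 10⁻¹⁹ m

7.66 × 10⁻¹⁹ m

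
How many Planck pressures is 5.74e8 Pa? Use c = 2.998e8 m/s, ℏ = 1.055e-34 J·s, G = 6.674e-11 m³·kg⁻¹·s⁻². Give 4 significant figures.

Planck pressure: p_P = c⁷/(ℏG²) = 4.632e113 Pa.
5.74e8 / 4.632e113 = 1.239e-105

1.239e-105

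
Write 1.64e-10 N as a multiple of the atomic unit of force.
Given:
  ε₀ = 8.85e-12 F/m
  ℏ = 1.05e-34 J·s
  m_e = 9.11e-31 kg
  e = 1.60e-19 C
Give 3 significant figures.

1.97e-3

atomic unit of force: F_au = E_h/a₀ = m_e²e⁶/((4πε₀)³ℏ⁴) = 8.33e-8 N.
1.64e-10 / 8.33e-8 = 1.97e-3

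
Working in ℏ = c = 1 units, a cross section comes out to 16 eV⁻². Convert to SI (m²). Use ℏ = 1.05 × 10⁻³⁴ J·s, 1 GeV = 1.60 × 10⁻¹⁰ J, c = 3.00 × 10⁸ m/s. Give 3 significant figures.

6.20 × 10⁻¹³ m²

Area is [L]² = [E]⁻²·(ℏc)²; restore (ℏc)².
1 GeV⁻² → (ℏc)² × (1 GeV in J)⁻² = 3.88 × 10⁻³² m².
Convert the energy scale: 16 eV⁻² = 1.60 × 10¹⁹ GeV⁻².
Result: 1.60 × 10¹⁹ × 3.88 × 10⁻³² = 6.20 × 10⁻¹³ m².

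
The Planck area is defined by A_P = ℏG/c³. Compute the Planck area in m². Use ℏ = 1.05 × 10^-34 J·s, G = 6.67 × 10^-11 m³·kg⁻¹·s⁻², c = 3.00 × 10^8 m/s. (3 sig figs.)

2.59 × 10^-70 m²

A_P = ℏG/c³
  = 7.00 × 10^-45 / 2.70 × 10^25
  = 2.59 × 10^-70 m²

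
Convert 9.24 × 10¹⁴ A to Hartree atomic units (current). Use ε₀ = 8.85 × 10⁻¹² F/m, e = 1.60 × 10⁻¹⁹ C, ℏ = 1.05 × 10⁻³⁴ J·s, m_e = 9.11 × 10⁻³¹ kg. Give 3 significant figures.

atomic unit of electric current: I_au = e E_h/ℏ = m_e e⁵/((4πε₀)²ℏ³) = 6.67 × 10⁻³ A.
9.24 × 10¹⁴ / 6.67 × 10⁻³ = 1.38 × 10¹⁷

1.38 × 10¹⁷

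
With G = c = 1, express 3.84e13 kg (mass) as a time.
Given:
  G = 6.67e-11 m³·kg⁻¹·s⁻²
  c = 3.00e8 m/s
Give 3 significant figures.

Mass → time via G/c³.
3.84e13 kg × (G/c³) = 9.49e-23 s

9.49e-23 s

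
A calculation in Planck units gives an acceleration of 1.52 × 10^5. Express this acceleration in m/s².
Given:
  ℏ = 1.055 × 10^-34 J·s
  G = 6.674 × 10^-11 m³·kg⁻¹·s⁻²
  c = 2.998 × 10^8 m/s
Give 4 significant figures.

One Planck acceleration: a_P = √(c⁷/(ℏG)) = 5.560 × 10^51 m/s².
1.52 × 10^5 × 5.560 × 10^51 m/s² = 8.452 × 10^56 m/s²

8.452 × 10^56 m/s²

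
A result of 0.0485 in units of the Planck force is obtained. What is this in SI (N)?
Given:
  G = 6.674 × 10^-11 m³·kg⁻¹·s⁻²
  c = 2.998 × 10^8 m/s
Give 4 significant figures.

One Planck force: F_P = c⁴/G = 1.210 × 10^44 N.
0.0485 × 1.210 × 10^44 N = 5.871 × 10^42 N

5.871 × 10^42 N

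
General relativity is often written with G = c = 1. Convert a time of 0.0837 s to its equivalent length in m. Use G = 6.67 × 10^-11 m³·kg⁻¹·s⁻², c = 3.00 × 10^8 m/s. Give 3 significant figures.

2.51 × 10^7 m

Time → length via c.
0.0837 s × (c) = 2.51 × 10^7 m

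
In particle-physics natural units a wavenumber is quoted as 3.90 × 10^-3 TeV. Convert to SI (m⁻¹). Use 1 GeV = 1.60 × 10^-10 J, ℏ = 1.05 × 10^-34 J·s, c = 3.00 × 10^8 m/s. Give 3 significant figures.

1.98 × 10^16 m⁻¹

Inverse length is [E]/(ℏc).
1 GeV → 1/(ℏc) × (1 GeV in J) = 5.08 × 10^15 m⁻¹.
Convert the energy scale: 3.90 × 10^-3 TeV = 3.90 GeV.
Result: 3.90 × 5.08 × 10^15 = 1.98 × 10^16 m⁻¹.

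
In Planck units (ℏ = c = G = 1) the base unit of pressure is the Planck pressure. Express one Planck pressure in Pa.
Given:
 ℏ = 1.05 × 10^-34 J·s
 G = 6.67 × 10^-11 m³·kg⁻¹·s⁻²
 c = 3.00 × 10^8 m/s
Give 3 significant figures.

4.68 × 10^113 Pa

p_P = c⁷/(ℏG²)
  = 2.19 × 10^59 / 4.67 × 10^-55
  = 4.68 × 10^113 Pa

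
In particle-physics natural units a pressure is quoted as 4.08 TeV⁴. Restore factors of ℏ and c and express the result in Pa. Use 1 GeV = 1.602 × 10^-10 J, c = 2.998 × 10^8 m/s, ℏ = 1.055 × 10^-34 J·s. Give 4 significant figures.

Pressure is [E]/[L]³ = [E]⁴/(ℏc)³.
1 GeV⁴ → 1/(ℏc)³ × (1 GeV in J)⁴ = 2.082 × 10^37 Pa.
Convert the energy scale: 4.08 TeV⁴ = 4.08 × 10^12 GeV⁴.
Result: 4.08 × 10^12 × 2.082 × 10^37 = 8.493 × 10^49 Pa.

8.493 × 10^49 Pa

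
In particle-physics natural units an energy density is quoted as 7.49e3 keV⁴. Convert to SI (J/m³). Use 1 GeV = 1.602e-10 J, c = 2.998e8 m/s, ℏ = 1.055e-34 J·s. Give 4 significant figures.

1.559e17 J/m³

[E]/[L]³ = [E]⁴/(ℏc)³; restore (ℏc)⁻³.
1 GeV⁴ → 1/(ℏc)³ × (1 GeV in J)⁴ = 2.082e37 J/m³.
Convert the energy scale: 7.49e3 keV⁴ = 7.49e-21 GeV⁴.
Result: 7.49e-21 × 2.082e37 = 1.559e17 J/m³.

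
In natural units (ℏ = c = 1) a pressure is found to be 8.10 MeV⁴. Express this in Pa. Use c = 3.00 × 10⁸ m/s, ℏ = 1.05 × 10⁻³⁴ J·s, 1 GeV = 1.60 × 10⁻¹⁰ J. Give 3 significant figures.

1.70 × 10²⁶ Pa

Pressure is [E]/[L]³ = [E]⁴/(ℏc)³.
1 GeV⁴ → 1/(ℏc)³ × (1 GeV in J)⁴ = 2.10 × 10³⁷ Pa.
Convert the energy scale: 8.10 MeV⁴ = 8.10 × 10⁻¹² GeV⁴.
Result: 8.10 × 10⁻¹² × 2.10 × 10³⁷ = 1.70 × 10²⁶ Pa.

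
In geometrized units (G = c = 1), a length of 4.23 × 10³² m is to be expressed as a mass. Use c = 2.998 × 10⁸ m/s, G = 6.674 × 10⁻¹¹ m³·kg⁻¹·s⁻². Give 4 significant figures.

Length → mass via c²/G.
4.23 × 10³² m × (c²/G) = 5.697 × 10⁵⁹ kg

5.697 × 10⁵⁹ kg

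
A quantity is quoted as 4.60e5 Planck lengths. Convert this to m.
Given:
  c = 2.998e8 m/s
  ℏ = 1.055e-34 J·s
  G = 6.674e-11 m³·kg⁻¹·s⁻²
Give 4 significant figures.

One Planck length: ℓ_P = √(ℏG/c³) = 1.616e-35 m.
4.60e5 × 1.616e-35 m = 7.436e-30 m

7.436e-30 m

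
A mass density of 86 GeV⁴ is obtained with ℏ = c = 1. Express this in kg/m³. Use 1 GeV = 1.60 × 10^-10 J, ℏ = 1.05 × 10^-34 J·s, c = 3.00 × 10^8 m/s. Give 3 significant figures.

2.00 × 10^22 kg/m³

Mass density is [E]/(c²[L]³) = [E]⁴/(ℏ³c⁵).
1 GeV⁴ → 1/(ℏ³c⁵) × (1 GeV in J)⁴ = 2.33 × 10^20 kg/m³.
Result: 86 × 2.33 × 10^20 = 2.00 × 10^22 kg/m³.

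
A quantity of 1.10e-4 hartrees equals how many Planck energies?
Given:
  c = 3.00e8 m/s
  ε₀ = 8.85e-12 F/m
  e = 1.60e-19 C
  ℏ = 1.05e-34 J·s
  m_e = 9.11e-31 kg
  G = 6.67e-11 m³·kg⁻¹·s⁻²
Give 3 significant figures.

2.46e-31

hartree: E_h = m_e e⁴/(4πε₀ℏ)² = 4.38e-18 J
Planck energy: E_P = √(ℏc⁵/G) = 1.96e9 J
1.10e-4 × 4.38e-18 / 1.96e9 = 2.46e-31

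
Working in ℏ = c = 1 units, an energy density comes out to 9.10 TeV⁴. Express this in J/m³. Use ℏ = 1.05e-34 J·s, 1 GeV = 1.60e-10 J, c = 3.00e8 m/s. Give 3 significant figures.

1.91e50 J/m³

[E]/[L]³ = [E]⁴/(ℏc)³; restore (ℏc)⁻³.
1 GeV⁴ → 1/(ℏc)³ × (1 GeV in J)⁴ = 2.10e37 J/m³.
Convert the energy scale: 9.10 TeV⁴ = 9.10e12 GeV⁴.
Result: 9.10e12 × 2.10e37 = 1.91e50 J/m³.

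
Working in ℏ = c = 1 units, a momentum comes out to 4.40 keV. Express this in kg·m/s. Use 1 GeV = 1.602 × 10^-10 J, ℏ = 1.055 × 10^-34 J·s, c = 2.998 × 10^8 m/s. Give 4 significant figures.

Momentum is [E]/c; divide by c.
1 GeV → 1/c × (1 GeV in J) = 5.344 × 10^-19 kg·m/s.
Convert the energy scale: 4.40 keV = 4.40 × 10^-6 GeV.
Result: 4.40 × 10^-6 × 5.344 × 10^-19 = 2.351 × 10^-24 kg·m/s.

2.351 × 10^-24 kg·m/s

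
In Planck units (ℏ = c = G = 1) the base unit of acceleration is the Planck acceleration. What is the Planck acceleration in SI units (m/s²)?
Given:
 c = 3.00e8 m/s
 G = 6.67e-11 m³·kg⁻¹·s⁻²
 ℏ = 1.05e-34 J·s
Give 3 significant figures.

a_P = √(c⁷/(ℏG))
  = √(3.12e103)
  = 5.59e51 m/s²

5.59e51 m/s²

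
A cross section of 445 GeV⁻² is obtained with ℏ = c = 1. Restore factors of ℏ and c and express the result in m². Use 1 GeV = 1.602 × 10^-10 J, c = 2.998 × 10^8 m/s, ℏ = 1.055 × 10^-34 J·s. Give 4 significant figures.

1.735 × 10^-29 m²

Area is [L]² = [E]⁻²·(ℏc)²; restore (ℏc)².
1 GeV⁻² → (ℏc)² × (1 GeV in J)⁻² = 3.898 × 10^-32 m².
Result: 445 × 3.898 × 10^-32 = 1.735 × 10^-29 m².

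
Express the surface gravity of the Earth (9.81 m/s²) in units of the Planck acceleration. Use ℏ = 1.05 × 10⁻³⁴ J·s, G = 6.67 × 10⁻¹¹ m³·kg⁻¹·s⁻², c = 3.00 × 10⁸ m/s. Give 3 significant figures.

1.76 × 10⁻⁵¹

Planck acceleration: a_P = √(c⁷/(ℏG)) = 5.59 × 10⁵¹ m/s².
9.81 / 5.59 × 10⁵¹ = 1.76 × 10⁻⁵¹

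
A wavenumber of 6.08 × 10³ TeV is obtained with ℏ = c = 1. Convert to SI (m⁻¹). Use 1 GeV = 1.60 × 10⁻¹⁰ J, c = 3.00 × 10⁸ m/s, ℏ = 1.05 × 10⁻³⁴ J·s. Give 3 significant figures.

3.09 × 10²² m⁻¹

Inverse length is [E]/(ℏc).
1 GeV → 1/(ℏc) × (1 GeV in J) = 5.08 × 10¹⁵ m⁻¹.
Convert the energy scale: 6.08 × 10³ TeV = 6.08 × 10⁶ GeV.
Result: 6.08 × 10⁶ × 5.08 × 10¹⁵ = 3.09 × 10²² m⁻¹.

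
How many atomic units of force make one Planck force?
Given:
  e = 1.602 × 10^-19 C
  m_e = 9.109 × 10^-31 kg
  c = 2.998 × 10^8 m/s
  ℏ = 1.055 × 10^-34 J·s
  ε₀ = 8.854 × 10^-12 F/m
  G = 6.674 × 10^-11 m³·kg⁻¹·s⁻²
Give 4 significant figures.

1.473 × 10^51

Planck force: F_P = c⁴/G = 1.210 × 10^44 N
atomic unit of force: F_au = E_h/a₀ = m_e²e⁶/((4πε₀)³ℏ⁴) = 8.220 × 10^-8 N
ratio = 1.210 × 10^44 / 8.220 × 10^-8 = 1.473 × 10^51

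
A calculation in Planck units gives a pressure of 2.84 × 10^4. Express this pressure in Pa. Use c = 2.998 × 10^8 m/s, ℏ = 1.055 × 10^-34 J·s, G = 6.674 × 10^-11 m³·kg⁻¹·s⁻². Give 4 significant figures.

One Planck pressure: p_P = c⁷/(ℏG²) = 4.632 × 10^113 Pa.
2.84 × 10^4 × 4.632 × 10^113 Pa = 1.316 × 10^118 Pa

1.316 × 10^118 Pa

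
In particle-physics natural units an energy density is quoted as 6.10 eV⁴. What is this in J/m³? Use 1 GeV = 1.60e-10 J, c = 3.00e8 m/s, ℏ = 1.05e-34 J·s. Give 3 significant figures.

[E]/[L]³ = [E]⁴/(ℏc)³; restore (ℏc)⁻³.
1 GeV⁴ → 1/(ℏc)³ × (1 GeV in J)⁴ = 2.10e37 J/m³.
Convert the energy scale: 6.10 eV⁴ = 6.10e-36 GeV⁴.
Result: 6.10e-36 × 2.10e37 = 128 J/m³.

128 J/m³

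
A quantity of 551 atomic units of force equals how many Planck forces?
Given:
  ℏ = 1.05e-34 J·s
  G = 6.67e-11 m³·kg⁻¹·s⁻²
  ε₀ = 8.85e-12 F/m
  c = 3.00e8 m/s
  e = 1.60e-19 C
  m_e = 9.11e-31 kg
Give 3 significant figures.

3.78e-49

atomic unit of force: F_au = E_h/a₀ = m_e²e⁶/((4πε₀)³ℏ⁴) = 8.33e-8 N
Planck force: F_P = c⁴/G = 1.21e44 N
551 × 8.33e-8 / 1.21e44 = 3.78e-49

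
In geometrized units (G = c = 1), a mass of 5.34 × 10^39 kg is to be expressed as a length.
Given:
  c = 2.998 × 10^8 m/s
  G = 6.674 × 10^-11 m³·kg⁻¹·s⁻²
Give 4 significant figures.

In G = c = 1 units mass has dimensions of length; the conversion factor is G/c².
5.34 × 10^39 kg × (G/c²) = 3.965 × 10^12 m

3.965 × 10^12 m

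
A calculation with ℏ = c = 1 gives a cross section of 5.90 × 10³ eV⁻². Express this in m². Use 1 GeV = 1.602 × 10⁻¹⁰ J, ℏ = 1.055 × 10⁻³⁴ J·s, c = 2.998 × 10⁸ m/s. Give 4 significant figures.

2.300 × 10⁻¹⁰ m²

Area is [L]² = [E]⁻²·(ℏc)²; restore (ℏc)².
1 GeV⁻² → (ℏc)² × (1 GeV in J)⁻² = 3.898 × 10⁻³² m².
Convert the energy scale: 5.90 × 10³ eV⁻² = 5.90 × 10²¹ GeV⁻².
Result: 5.90 × 10²¹ × 3.898 × 10⁻³² = 2.300 × 10⁻¹⁰ m².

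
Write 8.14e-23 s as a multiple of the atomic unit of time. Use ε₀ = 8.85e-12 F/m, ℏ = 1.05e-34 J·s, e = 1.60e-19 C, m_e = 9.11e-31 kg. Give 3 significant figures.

3.39e-6

atomic unit of time: τ_au = (4πε₀)²ℏ³/(m_e e⁴) = 2.40e-17 s.
8.14e-23 / 2.40e-17 = 3.39e-6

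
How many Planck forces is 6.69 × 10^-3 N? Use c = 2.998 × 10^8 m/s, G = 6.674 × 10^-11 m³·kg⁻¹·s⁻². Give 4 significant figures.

Planck force: F_P = c⁴/G = 1.210 × 10^44 N.
6.69 × 10^-3 / 1.210 × 10^44 = 5.527 × 10^-47

5.527 × 10^-47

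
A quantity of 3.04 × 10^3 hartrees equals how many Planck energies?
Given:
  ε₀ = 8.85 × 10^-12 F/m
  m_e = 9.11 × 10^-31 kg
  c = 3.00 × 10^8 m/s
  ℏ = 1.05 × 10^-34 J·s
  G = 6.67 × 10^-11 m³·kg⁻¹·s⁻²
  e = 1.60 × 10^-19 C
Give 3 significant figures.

hartree: E_h = m_e e⁴/(4πε₀ℏ)² = 4.38 × 10^-18 J
Planck energy: E_P = √(ℏc⁵/G) = 1.96 × 10^9 J
3.04 × 10^3 × 4.38 × 10^-18 / 1.96 × 10^9 = 6.81 × 10^-24

6.81 × 10^-24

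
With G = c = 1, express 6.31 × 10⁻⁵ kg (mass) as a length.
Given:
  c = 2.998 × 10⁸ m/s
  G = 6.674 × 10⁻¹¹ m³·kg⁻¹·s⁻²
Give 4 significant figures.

4.685 × 10⁻³² m

In G = c = 1 units mass has dimensions of length; the conversion factor is G/c².
6.31 × 10⁻⁵ kg × (G/c²) = 4.685 × 10⁻³² m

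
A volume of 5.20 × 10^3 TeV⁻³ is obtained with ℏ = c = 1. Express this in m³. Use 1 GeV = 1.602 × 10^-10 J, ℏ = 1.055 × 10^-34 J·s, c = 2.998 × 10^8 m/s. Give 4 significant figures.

Volume is [L]³ = [E]⁻³·(ℏc)³.
1 GeV⁻³ → (ℏc)³ × (1 GeV in J)⁻³ = 7.696 × 10^-48 m³.
Convert the energy scale: 5.20 × 10^3 TeV⁻³ = 5.20 × 10^-6 GeV⁻³.
Result: 5.20 × 10^-6 × 7.696 × 10^-48 = 4.002 × 10^-53 m³.

4.002 × 10^-53 m³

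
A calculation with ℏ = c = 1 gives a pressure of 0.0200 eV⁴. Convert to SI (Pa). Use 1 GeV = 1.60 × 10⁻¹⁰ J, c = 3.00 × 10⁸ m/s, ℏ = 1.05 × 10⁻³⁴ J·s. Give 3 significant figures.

0.419 Pa

Pressure is [E]/[L]³ = [E]⁴/(ℏc)³.
1 GeV⁴ → 1/(ℏc)³ × (1 GeV in J)⁴ = 2.10 × 10³⁷ Pa.
Convert the energy scale: 0.0200 eV⁴ = 2.00 × 10⁻³⁸ GeV⁴.
Result: 2.00 × 10⁻³⁸ × 2.10 × 10³⁷ = 0.419 Pa.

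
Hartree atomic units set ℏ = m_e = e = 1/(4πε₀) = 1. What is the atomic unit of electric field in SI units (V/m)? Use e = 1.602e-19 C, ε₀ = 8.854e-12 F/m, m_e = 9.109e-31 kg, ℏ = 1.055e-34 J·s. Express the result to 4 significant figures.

5.131e11 V/m

From ℏ = m_e = e = 1/(4πε₀) = 1 the electric field scale is E_au = E_h/(e a₀) = m_e²e⁵/((4πε₀)³ℏ⁴).
E_h = 4.354e-18 J
a₀ = 5.297e-11 m
E_h/(e·a₀) = 5.131e11 V/m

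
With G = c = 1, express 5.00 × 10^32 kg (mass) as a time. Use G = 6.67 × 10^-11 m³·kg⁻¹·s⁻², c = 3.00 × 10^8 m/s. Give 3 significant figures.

1.24 × 10^-3 s

Mass → time via G/c³.
5.00 × 10^32 kg × (G/c³) = 1.24 × 10^-3 s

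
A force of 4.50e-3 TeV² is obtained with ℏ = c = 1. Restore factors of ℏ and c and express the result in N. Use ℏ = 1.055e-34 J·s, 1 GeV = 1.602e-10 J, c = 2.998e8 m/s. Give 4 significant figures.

3.651e9 N

Force is [E]/[L] = [E]²/(ℏc); restore (ℏc)⁻¹.
1 GeV² → 1/(ℏc) × (1 GeV in J)² = 8.114e5 N.
Convert the energy scale: 4.50e-3 TeV² = 4.50e3 GeV².
Result: 4.50e3 × 8.114e5 = 3.651e9 N.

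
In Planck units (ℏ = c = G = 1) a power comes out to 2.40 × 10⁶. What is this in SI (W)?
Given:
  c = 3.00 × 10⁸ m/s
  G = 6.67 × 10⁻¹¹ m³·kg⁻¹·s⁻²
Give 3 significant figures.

8.74 × 10⁵⁸ W

One Planck power: P_P = c⁵/G = 3.64 × 10⁵² W.
2.40 × 10⁶ × 3.64 × 10⁵² W = 8.74 × 10⁵⁸ W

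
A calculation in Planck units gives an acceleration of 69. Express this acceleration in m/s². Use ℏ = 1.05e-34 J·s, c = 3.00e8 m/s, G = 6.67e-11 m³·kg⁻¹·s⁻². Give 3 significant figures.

3.86e53 m/s²

One Planck acceleration: a_P = √(c⁷/(ℏG)) = 5.59e51 m/s².
69 × 5.59e51 m/s² = 3.86e53 m/s²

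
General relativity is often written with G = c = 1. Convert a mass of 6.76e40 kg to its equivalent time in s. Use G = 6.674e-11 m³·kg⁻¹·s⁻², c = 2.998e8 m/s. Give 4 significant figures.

Mass → time via G/c³.
6.76e40 kg × (G/c³) = 1.674e5 s

1.674e5 s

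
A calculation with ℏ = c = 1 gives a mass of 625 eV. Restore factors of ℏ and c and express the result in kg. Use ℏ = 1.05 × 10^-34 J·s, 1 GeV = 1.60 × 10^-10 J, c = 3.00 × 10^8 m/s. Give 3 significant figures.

1.11 × 10^-33 kg

Mass is [E]/c²; divide by c².
1 GeV → 1/c² × (1 GeV in J) = 1.78 × 10^-27 kg.
Convert the energy scale: 625 eV = 6.25 × 10^-7 GeV.
Result: 6.25 × 10^-7 × 1.78 × 10^-27 = 1.11 × 10^-33 kg.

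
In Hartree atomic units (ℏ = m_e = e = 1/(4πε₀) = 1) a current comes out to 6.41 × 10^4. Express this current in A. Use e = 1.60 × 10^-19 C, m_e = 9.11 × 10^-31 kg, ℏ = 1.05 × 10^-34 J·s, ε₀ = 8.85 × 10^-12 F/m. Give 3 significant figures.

428 A

One atomic unit of electric current: I_au = e E_h/ℏ = m_e e⁵/((4πε₀)²ℏ³) = 6.67 × 10^-3 A.
6.41 × 10^4 × 6.67 × 10^-3 A = 428 A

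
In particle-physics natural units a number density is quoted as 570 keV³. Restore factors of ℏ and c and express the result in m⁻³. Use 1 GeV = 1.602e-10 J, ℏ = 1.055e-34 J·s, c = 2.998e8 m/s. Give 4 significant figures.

Number density is [L]⁻³ = [E]³/(ℏc)³.
1 GeV³ → 1/(ℏc)³ × (1 GeV in J)³ = 1.299e47 m⁻³.
Convert the energy scale: 570 keV³ = 5.70e-16 GeV³.
Result: 5.70e-16 × 1.299e47 = 7.406e31 m⁻³.

7.406e31 m⁻³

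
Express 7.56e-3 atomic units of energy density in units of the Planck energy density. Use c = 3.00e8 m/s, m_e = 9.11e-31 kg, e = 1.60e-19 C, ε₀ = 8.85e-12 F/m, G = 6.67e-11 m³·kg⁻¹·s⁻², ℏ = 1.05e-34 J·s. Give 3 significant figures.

atomic unit of energy density: u_au = E_h/a₀³ = m_e⁴e¹⁰/((4πε₀)⁵ℏ⁸) = 3.01e13 J/m³
Planck energy density: u_P = c⁷/(ℏG²) = 4.68e113 J/m³
7.56e-3 × 3.01e13 / 4.68e113 = 4.87e-103

4.87e-103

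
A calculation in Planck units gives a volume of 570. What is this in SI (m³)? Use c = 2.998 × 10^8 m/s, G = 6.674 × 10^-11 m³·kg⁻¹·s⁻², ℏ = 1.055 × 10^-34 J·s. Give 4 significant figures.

One Planck volume: V_P = (ℏG/c³)^(3/2) = 4.224 × 10^-105 m³.
570 × 4.224 × 10^-105 m³ = 2.408 × 10^-102 m³

2.408 × 10^-102 m³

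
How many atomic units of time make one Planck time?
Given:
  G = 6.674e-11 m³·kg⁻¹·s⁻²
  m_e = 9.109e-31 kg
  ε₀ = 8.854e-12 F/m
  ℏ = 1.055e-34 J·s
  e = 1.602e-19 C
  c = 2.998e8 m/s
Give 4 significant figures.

2.225e-27

Planck time: t_P = √(ℏG/c⁵) = 5.392e-44 s
atomic unit of time: τ_au = (4πε₀)²ℏ³/(m_e e⁴) = 2.423e-17 s
ratio = 5.392e-44 / 2.423e-17 = 2.225e-27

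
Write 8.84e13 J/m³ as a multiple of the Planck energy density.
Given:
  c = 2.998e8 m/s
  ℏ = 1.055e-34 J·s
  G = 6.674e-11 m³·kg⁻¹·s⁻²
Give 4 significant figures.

Planck energy density: u_P = c⁷/(ℏG²) = 4.632e113 J/m³.
8.84e13 / 4.632e113 = 1.908e-100

1.908e-100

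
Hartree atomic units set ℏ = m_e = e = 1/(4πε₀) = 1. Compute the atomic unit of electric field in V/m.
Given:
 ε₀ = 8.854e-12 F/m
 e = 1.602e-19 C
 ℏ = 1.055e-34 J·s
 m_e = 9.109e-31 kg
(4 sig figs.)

The unique combination of the constants set to 1 with dimensions of electric field is E_au = E_h/(e a₀) = m_e²e⁵/((4πε₀)³ℏ⁴).
E_h = 4.354e-18 J
a₀ = 5.297e-11 m
E_h/(e·a₀) = 5.131e11 V/m

5.131e11 V/m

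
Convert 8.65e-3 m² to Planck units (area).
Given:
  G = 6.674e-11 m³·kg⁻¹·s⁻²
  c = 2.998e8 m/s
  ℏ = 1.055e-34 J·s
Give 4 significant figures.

3.310e67

Planck area: A_P = ℏG/c³ = 2.613e-70 m².
8.65e-3 / 2.613e-70 = 3.310e67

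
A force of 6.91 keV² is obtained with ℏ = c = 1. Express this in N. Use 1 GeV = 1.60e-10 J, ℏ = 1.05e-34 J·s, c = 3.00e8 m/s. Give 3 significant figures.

5.62e-6 N

Force is [E]/[L] = [E]²/(ℏc); restore (ℏc)⁻¹.
1 GeV² → 1/(ℏc) × (1 GeV in J)² = 8.13e5 N.
Convert the energy scale: 6.91 keV² = 6.91e-12 GeV².
Result: 6.91e-12 × 8.13e5 = 5.62e-6 N.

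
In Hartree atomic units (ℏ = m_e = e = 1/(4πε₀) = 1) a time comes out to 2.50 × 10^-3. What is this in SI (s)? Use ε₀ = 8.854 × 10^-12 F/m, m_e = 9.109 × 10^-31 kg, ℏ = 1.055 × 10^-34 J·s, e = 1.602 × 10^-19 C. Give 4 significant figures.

One atomic unit of time: τ_au = (4πε₀)²ℏ³/(m_e e⁴) = 2.423 × 10^-17 s.
2.50 × 10^-3 × 2.423 × 10^-17 s = 6.057 × 10^-20 s

6.057 × 10^-20 s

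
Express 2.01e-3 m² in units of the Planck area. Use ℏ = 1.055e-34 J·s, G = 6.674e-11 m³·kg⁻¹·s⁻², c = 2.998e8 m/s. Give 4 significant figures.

Planck area: A_P = ℏG/c³ = 2.613e-70 m².
2.01e-3 / 2.613e-70 = 7.692e66

7.692e66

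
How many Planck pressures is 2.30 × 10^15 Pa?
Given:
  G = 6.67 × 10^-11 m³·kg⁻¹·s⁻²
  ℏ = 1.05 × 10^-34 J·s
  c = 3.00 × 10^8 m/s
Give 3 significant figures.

4.91 × 10^-99

Planck pressure: p_P = c⁷/(ℏG²) = 4.68 × 10^113 Pa.
2.30 × 10^15 / 4.68 × 10^113 = 4.91 × 10^-99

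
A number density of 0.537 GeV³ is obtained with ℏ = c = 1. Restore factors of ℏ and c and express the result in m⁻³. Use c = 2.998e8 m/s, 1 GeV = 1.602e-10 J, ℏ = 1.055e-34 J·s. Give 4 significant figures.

6.978e46 m⁻³

Number density is [L]⁻³ = [E]³/(ℏc)³.
1 GeV³ → 1/(ℏc)³ × (1 GeV in J)³ = 1.299e47 m⁻³.
Result: 0.537 × 1.299e47 = 6.978e46 m⁻³.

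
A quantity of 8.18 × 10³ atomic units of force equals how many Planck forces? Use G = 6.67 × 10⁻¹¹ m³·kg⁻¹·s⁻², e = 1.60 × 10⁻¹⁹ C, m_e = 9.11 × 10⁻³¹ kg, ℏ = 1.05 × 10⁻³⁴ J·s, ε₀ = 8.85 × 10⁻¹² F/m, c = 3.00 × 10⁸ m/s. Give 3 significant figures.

atomic unit of force: F_au = E_h/a₀ = m_e²e⁶/((4πε₀)³ℏ⁴) = 8.33 × 10⁻⁸ N
Planck force: F_P = c⁴/G = 1.21 × 10⁴⁴ N
8.18 × 10³ × 8.33 × 10⁻⁸ / 1.21 × 10⁴⁴ = 5.61 × 10⁻⁴⁸

5.61 × 10⁻⁴⁸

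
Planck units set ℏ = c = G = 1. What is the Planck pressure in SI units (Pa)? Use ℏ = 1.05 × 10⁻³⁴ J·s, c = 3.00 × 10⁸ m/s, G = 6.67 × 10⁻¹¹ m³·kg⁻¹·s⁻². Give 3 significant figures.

4.68 × 10¹¹³ Pa

From ℏ = c = G = 1 the pressure scale is p_P = c⁷/(ℏG²).
  = 2.19 × 10⁵⁹ / 4.67 × 10⁻⁵⁵
  = 4.68 × 10¹¹³ Pa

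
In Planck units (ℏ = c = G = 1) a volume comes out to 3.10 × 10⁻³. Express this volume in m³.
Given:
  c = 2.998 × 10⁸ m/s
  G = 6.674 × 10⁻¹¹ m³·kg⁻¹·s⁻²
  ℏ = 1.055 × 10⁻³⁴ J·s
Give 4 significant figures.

One Planck volume: V_P = (ℏG/c³)^(3/2) = 4.224 × 10⁻¹⁰⁵ m³.
3.10 × 10⁻³ × 4.224 × 10⁻¹⁰⁵ m³ = 1.309 × 10⁻¹⁰⁷ m³

1.309 × 10⁻¹⁰⁷ m³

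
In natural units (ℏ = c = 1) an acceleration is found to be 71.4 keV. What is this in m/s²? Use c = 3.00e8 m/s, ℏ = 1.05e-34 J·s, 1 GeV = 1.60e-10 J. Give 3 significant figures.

Acceleration is [L]/[T]² = c·[E]/ℏ.
1 GeV → c/ℏ × (1 GeV in J) = 4.57e32 m/s².
Convert the energy scale: 71.4 keV = 7.14e-5 GeV.
Result: 7.14e-5 × 4.57e32 = 3.26e28 m/s².

3.26e28 m/s²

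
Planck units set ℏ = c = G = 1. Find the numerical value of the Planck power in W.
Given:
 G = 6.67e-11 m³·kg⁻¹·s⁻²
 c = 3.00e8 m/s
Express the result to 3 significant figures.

The unique combination of the constants set to 1 with dimensions of power is P_P = c⁵/G.
  = 2.43e42 / 6.67e-11
  = 3.64e52 W

3.64e52 W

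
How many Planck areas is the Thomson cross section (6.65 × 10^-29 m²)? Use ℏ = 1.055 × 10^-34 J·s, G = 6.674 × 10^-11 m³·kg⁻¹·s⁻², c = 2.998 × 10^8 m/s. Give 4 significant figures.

Planck area: A_P = ℏG/c³ = 2.613 × 10^-70 m².
6.65 × 10^-29 / 2.613 × 10^-70 = 2.545 × 10^41

2.545 × 10^41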